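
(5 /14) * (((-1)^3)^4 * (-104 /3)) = -12.38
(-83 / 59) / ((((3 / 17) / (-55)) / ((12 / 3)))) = 310420 / 177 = 1753.79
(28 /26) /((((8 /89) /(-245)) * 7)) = -21805 /52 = -419.33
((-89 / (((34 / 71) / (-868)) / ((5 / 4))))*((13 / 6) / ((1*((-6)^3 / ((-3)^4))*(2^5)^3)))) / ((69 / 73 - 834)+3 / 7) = 45545171945 / 7584375373824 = 0.01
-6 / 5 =-1.20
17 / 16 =1.06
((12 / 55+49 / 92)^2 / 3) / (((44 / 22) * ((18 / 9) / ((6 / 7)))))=14432401 / 358450400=0.04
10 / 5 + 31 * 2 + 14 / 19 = 1230 / 19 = 64.74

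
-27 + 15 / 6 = -49 / 2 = -24.50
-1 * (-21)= 21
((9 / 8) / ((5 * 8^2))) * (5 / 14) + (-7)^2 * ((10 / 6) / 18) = 4.54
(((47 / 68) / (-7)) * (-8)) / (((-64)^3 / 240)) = -705 / 974848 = -0.00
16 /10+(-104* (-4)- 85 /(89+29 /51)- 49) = 8397149 /22840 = 367.65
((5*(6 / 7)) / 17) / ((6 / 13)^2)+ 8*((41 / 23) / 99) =1.33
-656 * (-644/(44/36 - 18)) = -3802176/151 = -25179.97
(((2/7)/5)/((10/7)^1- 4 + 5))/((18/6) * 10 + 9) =0.00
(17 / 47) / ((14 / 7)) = 17 / 94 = 0.18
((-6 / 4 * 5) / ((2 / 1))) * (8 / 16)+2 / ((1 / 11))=161 / 8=20.12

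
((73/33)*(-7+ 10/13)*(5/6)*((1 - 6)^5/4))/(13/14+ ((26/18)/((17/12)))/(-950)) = 1740793359375/179928892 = 9674.90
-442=-442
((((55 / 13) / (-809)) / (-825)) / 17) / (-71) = -1 / 190410285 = -0.00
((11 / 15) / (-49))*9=-0.13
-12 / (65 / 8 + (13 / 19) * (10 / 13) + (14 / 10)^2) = -15200 / 13441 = -1.13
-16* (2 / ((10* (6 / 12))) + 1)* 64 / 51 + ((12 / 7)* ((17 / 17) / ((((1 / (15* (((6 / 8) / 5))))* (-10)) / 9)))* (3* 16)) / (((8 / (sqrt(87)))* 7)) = -7168 / 255 - 729* sqrt(87) / 245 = -55.86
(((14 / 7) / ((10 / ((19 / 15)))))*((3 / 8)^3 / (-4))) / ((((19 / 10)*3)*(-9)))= 1 / 15360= 0.00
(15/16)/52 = 15/832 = 0.02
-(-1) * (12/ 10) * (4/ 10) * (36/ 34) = 216/ 425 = 0.51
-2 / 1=-2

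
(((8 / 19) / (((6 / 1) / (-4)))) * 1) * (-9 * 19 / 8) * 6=36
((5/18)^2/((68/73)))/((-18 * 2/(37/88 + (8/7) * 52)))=-22427425/162860544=-0.14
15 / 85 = 3 / 17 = 0.18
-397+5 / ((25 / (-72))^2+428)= -881066749 / 2219377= -396.99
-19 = -19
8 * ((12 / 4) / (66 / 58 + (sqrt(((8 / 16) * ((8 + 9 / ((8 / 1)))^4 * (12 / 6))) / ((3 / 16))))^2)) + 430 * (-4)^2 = 5666191945568 / 823574333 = 6880.00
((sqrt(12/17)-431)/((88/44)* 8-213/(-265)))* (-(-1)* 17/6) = -1941655/26718 + 265* sqrt(51)/13359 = -72.53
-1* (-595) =595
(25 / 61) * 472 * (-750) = -8850000 / 61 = -145081.97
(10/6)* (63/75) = 7/5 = 1.40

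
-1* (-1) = 1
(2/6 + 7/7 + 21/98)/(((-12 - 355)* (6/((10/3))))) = -0.00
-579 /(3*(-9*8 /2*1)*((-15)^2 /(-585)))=-2509 /180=-13.94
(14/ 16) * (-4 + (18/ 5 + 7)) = 231/ 40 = 5.78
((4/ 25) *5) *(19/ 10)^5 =2476099/ 125000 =19.81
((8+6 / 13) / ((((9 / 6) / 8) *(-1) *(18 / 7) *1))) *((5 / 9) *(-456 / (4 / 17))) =19896800 / 1053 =18895.35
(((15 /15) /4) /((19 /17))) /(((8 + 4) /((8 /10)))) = 17 /1140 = 0.01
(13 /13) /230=1 /230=0.00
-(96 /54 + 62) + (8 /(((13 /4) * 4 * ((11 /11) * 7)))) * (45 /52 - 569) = -1210816 /10647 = -113.72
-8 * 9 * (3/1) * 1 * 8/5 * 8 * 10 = -27648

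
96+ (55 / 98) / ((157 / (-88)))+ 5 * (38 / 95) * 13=936126 / 7693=121.69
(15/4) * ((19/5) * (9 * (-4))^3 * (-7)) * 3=13961808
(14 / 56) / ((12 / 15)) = 5 / 16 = 0.31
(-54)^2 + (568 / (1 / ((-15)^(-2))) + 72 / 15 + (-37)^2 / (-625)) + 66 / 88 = 65742391 / 22500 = 2921.88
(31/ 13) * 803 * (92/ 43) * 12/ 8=3435234/ 559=6145.32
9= 9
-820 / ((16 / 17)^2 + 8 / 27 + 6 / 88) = -56306448 / 85853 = -655.85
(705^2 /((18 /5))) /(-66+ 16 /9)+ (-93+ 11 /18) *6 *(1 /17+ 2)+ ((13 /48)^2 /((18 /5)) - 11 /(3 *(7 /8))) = -276460779013 /83897856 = -3295.21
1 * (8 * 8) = 64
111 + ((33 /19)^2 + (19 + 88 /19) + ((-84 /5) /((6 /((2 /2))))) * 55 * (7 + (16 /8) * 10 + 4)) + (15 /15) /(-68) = -113813525 /24548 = -4636.37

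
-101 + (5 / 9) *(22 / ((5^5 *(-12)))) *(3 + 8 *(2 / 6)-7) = -5113103 / 50625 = -101.00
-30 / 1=-30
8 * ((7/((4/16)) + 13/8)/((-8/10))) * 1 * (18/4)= -10665/8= -1333.12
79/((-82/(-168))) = 6636/41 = 161.85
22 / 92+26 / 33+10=16739 / 1518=11.03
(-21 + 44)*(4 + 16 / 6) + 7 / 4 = 1861 / 12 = 155.08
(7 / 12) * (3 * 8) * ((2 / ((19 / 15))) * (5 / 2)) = 1050 / 19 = 55.26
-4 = -4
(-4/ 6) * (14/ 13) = -0.72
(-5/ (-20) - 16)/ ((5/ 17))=-53.55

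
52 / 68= 13 / 17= 0.76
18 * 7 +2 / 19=2396 / 19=126.11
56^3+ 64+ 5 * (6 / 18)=527045 / 3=175681.67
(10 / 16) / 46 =5 / 368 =0.01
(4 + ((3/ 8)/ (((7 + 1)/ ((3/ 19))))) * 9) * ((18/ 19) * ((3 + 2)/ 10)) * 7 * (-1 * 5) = -1557675/ 23104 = -67.42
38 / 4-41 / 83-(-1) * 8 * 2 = 4151 / 166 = 25.01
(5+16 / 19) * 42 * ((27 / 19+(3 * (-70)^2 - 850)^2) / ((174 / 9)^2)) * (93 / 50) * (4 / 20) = 46843321.35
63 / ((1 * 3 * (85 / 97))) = 2037 / 85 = 23.96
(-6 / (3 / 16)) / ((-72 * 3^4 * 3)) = 4 / 2187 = 0.00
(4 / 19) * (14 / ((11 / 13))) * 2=1456 / 209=6.97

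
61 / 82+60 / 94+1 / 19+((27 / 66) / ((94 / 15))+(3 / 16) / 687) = 2214044067 / 1475650352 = 1.50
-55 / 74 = -0.74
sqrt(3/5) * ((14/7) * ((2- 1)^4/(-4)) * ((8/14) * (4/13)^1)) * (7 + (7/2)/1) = -12 * sqrt(15)/65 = -0.72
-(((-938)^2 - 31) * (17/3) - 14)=-4985593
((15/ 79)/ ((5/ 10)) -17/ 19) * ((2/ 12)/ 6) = -773/ 54036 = -0.01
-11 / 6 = -1.83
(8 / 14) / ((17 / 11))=0.37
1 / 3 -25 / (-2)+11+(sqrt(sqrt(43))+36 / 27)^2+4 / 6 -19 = 11 / 2+(4+3 * 43^(1 / 4))^2 / 9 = 20.66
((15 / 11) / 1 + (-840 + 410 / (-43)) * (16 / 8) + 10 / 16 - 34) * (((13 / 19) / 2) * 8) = -85155343 / 17974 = -4737.70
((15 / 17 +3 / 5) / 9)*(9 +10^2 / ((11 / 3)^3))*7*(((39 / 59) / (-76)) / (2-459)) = 28051569 / 115917442190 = 0.00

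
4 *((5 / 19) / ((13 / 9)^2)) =1620 / 3211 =0.50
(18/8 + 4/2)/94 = 17/376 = 0.05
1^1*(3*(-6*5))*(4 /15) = -24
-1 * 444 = -444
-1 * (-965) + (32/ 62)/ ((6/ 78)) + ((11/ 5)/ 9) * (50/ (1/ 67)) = 499577/ 279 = 1790.60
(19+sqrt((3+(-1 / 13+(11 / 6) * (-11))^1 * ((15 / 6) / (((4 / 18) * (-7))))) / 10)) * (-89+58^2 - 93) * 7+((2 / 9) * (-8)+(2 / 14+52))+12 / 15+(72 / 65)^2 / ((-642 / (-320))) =1591 * sqrt(11770395) / 130+2410937668229 / 5696145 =465245.50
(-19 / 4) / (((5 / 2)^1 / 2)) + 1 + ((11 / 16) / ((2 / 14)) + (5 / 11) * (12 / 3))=3371 / 880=3.83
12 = 12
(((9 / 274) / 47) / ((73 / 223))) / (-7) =-0.00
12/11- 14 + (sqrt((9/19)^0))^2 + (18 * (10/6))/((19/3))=-7.17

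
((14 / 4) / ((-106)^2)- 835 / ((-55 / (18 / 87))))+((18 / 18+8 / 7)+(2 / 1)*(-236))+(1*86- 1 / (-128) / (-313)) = -95674380621313 / 251301319808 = -380.72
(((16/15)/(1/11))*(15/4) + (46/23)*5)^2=2916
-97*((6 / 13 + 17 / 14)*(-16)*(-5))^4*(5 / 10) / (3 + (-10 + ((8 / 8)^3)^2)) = 537218630800000000 / 205724883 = 2611344932.93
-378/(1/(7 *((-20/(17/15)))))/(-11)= -793800/187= -4244.92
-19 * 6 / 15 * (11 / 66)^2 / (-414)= 19 / 37260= 0.00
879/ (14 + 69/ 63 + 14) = 18459/ 611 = 30.21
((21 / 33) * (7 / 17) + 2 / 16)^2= 0.15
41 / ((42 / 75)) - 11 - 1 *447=-5387 / 14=-384.79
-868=-868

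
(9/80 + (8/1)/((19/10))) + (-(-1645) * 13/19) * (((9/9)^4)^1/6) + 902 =4988233/4560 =1093.91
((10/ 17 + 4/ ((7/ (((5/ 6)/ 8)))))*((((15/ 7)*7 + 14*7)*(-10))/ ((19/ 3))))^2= 273136890625/ 20448484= 13357.32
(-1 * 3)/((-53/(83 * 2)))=498/53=9.40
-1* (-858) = 858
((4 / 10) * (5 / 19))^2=4 / 361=0.01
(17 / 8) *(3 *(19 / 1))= 969 / 8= 121.12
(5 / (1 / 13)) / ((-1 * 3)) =-65 / 3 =-21.67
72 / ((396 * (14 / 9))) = 9 / 77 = 0.12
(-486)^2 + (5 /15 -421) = 707326 /3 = 235775.33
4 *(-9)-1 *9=-45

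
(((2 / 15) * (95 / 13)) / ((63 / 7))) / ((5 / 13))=38 / 135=0.28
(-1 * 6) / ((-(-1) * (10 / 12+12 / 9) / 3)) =-108 / 13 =-8.31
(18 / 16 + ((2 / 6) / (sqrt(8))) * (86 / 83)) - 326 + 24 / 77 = -199931 / 616 + 43 * sqrt(2) / 498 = -324.44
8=8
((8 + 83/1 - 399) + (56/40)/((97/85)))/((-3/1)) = 9919/97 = 102.26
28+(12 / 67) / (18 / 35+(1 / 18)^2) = 11142572 / 393089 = 28.35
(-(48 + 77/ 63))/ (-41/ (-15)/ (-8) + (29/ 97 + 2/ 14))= -12031880/ 24483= -491.44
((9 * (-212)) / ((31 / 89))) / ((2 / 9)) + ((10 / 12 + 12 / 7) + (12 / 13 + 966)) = -400818823 / 16926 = -23680.66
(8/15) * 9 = 24/5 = 4.80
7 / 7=1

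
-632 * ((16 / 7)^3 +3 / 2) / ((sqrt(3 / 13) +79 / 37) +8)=-87597194750 / 104273029 +1994520742 * sqrt(39) / 312819087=-800.26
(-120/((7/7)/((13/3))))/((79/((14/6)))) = -3640/237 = -15.36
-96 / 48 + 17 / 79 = -141 / 79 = -1.78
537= 537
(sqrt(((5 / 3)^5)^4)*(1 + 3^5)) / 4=595703125 / 59049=10088.28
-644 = -644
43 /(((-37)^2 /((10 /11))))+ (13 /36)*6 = 198347 /90354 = 2.20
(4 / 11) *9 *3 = 108 / 11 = 9.82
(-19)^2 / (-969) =-19 / 51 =-0.37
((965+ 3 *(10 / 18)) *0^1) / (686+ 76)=0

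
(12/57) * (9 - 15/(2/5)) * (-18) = 108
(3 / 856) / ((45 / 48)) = 2 / 535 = 0.00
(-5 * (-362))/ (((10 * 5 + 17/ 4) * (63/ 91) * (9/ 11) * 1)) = 1035320/ 17577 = 58.90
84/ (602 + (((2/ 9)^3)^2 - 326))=0.30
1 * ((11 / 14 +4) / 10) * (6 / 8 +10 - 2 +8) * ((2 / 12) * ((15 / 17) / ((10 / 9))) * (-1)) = -40401 / 38080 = -1.06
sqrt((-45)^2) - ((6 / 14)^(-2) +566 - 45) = -4333 / 9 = -481.44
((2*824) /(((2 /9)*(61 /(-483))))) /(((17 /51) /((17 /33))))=-60892776 /671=-90749.29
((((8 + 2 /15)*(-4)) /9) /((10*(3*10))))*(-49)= 5978 /10125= 0.59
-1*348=-348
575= 575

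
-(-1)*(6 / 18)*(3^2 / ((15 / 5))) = 1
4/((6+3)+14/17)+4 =736/167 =4.41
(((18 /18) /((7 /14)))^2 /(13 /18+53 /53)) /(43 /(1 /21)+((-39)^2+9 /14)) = 336 /350765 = 0.00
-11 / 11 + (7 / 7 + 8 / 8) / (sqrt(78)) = -1 + sqrt(78) / 39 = -0.77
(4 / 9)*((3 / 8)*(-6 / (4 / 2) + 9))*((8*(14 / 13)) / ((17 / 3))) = 336 / 221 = 1.52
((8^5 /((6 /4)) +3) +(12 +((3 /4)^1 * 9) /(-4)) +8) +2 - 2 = 21866.65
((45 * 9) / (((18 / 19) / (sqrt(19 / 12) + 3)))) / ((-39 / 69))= -58995 / 26-6555 * sqrt(57) / 52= -3220.75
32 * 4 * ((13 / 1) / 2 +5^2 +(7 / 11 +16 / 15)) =701248 / 165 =4249.99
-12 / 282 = -2 / 47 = -0.04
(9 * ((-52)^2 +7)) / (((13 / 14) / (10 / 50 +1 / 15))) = 7006.89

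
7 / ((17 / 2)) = 14 / 17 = 0.82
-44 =-44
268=268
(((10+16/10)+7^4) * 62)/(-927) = -161.36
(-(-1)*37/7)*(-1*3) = -111/7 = -15.86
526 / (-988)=-263 / 494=-0.53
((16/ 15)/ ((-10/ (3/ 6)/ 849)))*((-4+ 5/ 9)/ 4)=8773/ 225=38.99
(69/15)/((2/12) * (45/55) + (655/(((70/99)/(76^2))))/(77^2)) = 173558/34054665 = 0.01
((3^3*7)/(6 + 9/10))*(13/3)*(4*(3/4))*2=16380/23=712.17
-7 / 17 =-0.41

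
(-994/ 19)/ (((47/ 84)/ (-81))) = 6763176/ 893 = 7573.55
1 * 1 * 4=4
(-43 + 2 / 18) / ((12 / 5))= -965 / 54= -17.87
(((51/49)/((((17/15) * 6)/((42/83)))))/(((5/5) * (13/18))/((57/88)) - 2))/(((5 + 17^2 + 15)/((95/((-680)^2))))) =-0.00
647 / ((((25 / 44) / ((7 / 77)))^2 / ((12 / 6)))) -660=-391796 / 625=-626.87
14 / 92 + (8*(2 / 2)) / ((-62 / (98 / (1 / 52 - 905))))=0.17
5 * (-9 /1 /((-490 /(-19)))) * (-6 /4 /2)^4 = -13851 /25088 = -0.55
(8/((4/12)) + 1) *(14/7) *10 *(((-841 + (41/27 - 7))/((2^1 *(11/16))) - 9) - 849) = -218833000/297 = -736811.45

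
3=3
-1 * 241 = -241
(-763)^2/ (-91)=-6397.46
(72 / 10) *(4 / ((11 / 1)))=144 / 55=2.62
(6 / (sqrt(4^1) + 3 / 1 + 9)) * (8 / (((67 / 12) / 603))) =2592 / 7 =370.29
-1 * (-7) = 7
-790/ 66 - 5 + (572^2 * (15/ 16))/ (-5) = -2025011/ 33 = -61363.97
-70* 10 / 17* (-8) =5600 / 17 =329.41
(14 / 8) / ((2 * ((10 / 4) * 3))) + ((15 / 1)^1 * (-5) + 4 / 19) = -85127 / 1140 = -74.67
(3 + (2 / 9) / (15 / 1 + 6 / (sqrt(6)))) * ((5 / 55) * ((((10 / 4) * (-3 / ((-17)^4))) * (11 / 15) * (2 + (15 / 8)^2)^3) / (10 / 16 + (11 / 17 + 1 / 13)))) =-1132796618681 / 504522393845760 + 571830701 * sqrt(6) / 756783590768640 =-0.00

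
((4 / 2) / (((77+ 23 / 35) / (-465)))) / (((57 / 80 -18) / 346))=150164000 / 626499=239.69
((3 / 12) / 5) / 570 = 1 / 11400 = 0.00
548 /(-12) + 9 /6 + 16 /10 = -1277 /30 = -42.57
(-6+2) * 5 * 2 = -40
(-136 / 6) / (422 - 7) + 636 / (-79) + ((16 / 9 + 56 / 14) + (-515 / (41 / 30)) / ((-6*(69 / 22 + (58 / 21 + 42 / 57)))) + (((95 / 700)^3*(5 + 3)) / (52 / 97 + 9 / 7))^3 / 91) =20384232535066456270709155102482265573 / 2855709444046278440637383913000000000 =7.14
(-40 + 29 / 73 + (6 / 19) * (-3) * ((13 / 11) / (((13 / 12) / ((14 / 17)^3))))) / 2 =-3011795339 / 149915282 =-20.09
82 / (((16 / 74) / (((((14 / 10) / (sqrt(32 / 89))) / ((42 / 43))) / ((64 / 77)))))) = 5022787 *sqrt(178) / 61440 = 1090.70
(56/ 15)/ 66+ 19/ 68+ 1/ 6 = 16919/ 33660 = 0.50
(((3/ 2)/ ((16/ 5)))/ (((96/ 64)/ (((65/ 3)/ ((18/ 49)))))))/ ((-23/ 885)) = -4697875/ 6624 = -709.22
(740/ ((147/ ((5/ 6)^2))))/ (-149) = -4625/ 197127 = -0.02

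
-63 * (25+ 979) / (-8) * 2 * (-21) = -332073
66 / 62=33 / 31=1.06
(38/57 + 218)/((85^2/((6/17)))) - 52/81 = -6280628/9948825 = -0.63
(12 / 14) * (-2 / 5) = -12 / 35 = -0.34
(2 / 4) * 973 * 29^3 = 23730497 / 2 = 11865248.50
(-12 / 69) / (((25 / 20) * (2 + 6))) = -2 / 115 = -0.02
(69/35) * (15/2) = 207/14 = 14.79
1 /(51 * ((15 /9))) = 1 /85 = 0.01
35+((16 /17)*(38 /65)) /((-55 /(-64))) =2166037 /60775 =35.64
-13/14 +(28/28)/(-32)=-215/224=-0.96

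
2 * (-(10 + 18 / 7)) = -176 / 7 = -25.14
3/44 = 0.07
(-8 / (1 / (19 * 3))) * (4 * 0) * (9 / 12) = 0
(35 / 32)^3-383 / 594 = 0.66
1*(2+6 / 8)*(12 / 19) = 33 / 19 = 1.74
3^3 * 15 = 405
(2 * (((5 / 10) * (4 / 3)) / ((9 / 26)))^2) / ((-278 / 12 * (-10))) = 5408 / 168885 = 0.03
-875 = -875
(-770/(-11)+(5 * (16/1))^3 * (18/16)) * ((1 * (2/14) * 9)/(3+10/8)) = 174273.28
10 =10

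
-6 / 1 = -6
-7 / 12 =-0.58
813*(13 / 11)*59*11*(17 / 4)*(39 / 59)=7007247 / 4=1751811.75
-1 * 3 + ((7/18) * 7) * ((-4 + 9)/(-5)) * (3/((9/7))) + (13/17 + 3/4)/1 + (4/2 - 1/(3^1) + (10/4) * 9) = 16.33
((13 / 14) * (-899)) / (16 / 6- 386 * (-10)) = -35061 / 162232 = -0.22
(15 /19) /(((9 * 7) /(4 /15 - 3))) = -41 /1197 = -0.03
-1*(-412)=412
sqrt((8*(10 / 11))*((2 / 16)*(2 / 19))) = 2*sqrt(1045) / 209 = 0.31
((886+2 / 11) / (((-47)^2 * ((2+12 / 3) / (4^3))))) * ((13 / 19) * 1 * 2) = 5.86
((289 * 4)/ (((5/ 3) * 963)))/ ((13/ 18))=1.00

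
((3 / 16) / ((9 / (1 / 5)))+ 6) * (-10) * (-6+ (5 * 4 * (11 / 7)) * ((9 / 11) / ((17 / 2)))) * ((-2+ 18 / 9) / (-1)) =0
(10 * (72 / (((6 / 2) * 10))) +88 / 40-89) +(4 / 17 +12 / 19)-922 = -1589052 / 1615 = -983.93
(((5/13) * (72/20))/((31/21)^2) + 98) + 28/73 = 90304200/911989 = 99.02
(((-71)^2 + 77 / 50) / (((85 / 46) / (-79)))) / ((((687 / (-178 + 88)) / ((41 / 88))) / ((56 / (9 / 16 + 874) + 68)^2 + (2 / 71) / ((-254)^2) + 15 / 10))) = 70290687742147023491201919 / 1152708634657152100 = 60978711.90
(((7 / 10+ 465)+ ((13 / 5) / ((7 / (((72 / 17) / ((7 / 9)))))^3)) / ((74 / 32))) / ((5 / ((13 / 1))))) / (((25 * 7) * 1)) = 6.93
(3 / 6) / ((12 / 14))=7 / 12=0.58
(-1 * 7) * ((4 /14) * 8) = -16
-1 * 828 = -828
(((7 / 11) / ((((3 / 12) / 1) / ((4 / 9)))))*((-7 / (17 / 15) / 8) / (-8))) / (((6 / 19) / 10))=23275 / 6732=3.46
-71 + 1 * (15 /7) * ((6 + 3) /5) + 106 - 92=-372 /7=-53.14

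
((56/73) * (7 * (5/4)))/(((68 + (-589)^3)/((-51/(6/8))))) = 33320/14916557273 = 0.00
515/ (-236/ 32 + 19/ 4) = -4120/ 21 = -196.19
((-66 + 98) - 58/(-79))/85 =2586/6715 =0.39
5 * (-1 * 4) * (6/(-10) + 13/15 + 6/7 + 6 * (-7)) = 17168/21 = 817.52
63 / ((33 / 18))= 378 / 11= 34.36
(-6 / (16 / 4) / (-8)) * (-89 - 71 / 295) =-39489 / 2360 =-16.73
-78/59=-1.32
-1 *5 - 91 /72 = -451 /72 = -6.26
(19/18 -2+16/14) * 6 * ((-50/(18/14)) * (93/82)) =-19375/369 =-52.51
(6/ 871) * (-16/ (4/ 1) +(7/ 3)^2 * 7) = 614/ 2613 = 0.23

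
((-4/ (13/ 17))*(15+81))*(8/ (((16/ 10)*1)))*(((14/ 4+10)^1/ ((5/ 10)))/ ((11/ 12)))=-10575360/ 143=-73953.57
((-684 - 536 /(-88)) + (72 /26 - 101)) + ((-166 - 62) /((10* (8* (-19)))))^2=-44393913 /57200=-776.12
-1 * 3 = -3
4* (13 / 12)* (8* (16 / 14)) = 832 / 21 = 39.62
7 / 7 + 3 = 4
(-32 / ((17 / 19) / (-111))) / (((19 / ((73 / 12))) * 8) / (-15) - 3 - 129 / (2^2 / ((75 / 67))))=-6601676160 / 67792243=-97.38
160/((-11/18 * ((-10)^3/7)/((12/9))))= 672/275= 2.44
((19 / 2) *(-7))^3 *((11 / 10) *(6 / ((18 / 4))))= -25879007 / 60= -431316.78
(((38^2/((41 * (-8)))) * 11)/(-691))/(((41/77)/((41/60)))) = 305767/3399720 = 0.09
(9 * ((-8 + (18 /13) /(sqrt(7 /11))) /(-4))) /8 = 9 /4 - 81 * sqrt(77) /1456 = 1.76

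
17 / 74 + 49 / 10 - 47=-7746 / 185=-41.87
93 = 93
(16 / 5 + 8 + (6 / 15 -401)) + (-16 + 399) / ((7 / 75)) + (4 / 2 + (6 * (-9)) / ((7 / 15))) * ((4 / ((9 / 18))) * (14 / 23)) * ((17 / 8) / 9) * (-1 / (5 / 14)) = 29561444 / 7245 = 4080.25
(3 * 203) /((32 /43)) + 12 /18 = 78625 /96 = 819.01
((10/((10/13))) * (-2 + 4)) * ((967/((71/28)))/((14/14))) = 703976/71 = 9915.15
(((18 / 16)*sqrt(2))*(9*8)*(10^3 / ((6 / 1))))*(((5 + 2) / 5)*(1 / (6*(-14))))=-225*sqrt(2)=-318.20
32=32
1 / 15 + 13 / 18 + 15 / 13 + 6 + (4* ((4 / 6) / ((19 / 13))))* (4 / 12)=8.55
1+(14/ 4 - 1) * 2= 6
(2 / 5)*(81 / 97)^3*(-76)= -80779032 / 4563365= -17.70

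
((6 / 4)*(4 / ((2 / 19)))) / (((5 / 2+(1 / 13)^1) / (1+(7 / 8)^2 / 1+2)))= 83.29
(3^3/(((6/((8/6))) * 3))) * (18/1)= 36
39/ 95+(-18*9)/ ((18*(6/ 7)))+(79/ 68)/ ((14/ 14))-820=-5354873/ 6460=-828.93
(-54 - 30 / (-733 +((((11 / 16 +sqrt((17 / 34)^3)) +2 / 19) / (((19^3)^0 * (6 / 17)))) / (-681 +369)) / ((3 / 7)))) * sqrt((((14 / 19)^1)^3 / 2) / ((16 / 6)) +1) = -42253598991003163083 * sqrt(560386) / 565374767165278553849 - 1283143680 * sqrt(280193) / 1566135089100494609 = -55.95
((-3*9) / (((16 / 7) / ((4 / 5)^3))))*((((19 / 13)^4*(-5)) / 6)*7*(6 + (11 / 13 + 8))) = 22184022546 / 9282325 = 2389.92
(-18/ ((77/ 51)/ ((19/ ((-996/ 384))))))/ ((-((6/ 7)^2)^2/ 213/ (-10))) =314640760/ 913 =344622.96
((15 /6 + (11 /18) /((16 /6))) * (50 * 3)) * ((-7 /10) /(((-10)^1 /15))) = 13755 /32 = 429.84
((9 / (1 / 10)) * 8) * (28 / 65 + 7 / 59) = 303408 / 767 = 395.58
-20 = -20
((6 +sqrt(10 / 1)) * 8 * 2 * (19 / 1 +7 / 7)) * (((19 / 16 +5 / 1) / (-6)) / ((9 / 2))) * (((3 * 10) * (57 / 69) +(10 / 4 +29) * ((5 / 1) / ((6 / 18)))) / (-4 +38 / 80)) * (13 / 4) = 109037500 * sqrt(10) / 3243 +218075000 / 1081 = 308057.92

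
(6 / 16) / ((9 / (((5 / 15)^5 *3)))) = 1 / 1944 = 0.00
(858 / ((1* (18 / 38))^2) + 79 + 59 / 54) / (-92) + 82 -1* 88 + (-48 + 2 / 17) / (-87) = -117280141 / 2449224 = -47.88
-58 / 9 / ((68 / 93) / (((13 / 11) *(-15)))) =58435 / 374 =156.24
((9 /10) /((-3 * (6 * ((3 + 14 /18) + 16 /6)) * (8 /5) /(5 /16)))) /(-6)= 15 /59392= 0.00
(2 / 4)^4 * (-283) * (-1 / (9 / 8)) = 283 / 18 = 15.72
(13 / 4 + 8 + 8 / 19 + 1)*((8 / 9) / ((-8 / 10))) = -535 / 38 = -14.08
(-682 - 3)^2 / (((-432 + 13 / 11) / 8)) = -41291800 / 4739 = -8713.19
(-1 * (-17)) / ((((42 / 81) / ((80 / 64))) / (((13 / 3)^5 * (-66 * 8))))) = -694317910 / 21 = -33062757.62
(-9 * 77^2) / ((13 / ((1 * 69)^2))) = -254051721 / 13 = -19542440.08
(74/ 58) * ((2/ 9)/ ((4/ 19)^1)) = 703/ 522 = 1.35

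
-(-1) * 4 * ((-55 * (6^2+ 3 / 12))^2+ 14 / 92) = 1462814431 / 92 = 15900156.86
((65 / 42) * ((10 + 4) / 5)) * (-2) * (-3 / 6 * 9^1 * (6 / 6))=39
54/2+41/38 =1067/38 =28.08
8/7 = 1.14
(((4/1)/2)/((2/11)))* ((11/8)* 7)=847/8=105.88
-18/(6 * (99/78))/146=-13/803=-0.02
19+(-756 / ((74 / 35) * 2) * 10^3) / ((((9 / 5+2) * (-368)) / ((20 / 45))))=1225961 / 16169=75.82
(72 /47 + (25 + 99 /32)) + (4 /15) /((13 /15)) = 585257 /19552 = 29.93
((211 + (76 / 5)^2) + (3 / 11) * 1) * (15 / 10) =182454 / 275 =663.47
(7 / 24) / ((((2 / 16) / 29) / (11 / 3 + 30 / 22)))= 33698 / 99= 340.38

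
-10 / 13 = -0.77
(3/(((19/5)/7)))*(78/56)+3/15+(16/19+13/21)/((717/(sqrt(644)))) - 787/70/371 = 1166*sqrt(161)/286083+7763691/986860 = 7.92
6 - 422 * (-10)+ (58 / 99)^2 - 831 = 3395.34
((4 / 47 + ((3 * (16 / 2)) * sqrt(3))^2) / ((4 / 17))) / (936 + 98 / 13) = 4487405 / 576502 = 7.78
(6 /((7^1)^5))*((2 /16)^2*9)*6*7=81 /38416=0.00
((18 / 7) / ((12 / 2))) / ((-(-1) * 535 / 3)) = 9 / 3745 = 0.00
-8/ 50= -4/ 25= -0.16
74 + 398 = 472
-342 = -342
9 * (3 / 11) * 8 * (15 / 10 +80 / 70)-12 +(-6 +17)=3919 / 77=50.90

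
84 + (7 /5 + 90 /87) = 12533 /145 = 86.43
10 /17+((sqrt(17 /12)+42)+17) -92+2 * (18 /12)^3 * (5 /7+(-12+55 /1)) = sqrt(51) /6+62513 /238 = 263.85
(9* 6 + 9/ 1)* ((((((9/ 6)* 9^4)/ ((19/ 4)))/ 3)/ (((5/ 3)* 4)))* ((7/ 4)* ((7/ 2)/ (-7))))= -8680203/ 1520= -5710.66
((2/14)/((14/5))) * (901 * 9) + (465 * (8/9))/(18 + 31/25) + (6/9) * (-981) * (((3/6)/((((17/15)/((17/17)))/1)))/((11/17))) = -16646885/1555554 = -10.70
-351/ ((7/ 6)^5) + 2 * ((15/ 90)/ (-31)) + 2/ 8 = -1013832049/ 6252204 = -162.16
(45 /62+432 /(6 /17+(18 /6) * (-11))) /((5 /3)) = -430353 /57350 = -7.50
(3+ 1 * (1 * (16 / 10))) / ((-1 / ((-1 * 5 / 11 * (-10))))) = -230 / 11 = -20.91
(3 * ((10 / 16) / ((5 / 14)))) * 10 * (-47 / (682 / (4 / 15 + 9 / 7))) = -7661 / 1364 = -5.62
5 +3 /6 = 5.50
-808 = -808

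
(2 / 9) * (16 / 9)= 32 / 81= 0.40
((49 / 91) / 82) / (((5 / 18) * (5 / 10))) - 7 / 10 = -3479 / 5330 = -0.65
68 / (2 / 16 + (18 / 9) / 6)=1632 / 11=148.36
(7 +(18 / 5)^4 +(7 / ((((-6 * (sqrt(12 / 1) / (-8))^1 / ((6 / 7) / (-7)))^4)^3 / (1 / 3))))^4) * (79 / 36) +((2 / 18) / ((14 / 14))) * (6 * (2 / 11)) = 1220097213594969876589891179000391466005425363872340499132697230220476232956915808677993277033517059 / 3176801043653585413207742971043179157716911935459913101718919708481771635154009633044054584847500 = 384.06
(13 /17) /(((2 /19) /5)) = 36.32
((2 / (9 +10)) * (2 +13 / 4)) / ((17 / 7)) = 147 / 646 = 0.23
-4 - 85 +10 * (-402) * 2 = -8129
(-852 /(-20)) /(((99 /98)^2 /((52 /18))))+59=26402869 /147015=179.59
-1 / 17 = -0.06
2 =2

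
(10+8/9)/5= 98/45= 2.18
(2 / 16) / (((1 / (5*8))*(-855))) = -0.01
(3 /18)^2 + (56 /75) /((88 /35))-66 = -130037 /1980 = -65.68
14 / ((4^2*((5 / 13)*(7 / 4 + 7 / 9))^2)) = 162 / 175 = 0.93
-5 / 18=-0.28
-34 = -34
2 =2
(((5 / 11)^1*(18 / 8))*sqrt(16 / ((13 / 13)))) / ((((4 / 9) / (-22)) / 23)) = -9315 / 2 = -4657.50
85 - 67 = 18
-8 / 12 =-2 / 3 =-0.67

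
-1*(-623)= 623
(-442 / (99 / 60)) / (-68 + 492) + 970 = 1695425 / 1749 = 969.37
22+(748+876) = 1646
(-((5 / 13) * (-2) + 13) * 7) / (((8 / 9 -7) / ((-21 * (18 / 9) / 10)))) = -58.84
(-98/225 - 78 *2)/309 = -35198/69525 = -0.51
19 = 19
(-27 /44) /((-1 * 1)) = 27 /44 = 0.61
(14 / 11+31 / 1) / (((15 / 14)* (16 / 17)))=8449 / 264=32.00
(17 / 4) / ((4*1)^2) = 17 / 64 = 0.27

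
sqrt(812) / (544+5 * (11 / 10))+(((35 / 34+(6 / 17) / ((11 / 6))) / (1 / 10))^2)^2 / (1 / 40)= 4 * sqrt(203) / 1099+1090447620025000 / 1222830961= 891740.33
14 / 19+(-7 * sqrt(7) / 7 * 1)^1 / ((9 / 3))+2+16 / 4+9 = 299 / 19- sqrt(7) / 3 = 14.85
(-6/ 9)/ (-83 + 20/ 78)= 26/ 3227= 0.01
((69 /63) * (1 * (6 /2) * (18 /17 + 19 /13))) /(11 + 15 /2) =25622 /57239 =0.45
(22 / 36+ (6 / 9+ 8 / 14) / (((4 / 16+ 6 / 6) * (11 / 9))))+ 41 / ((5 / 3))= 26.02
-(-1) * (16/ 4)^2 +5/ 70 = 16.07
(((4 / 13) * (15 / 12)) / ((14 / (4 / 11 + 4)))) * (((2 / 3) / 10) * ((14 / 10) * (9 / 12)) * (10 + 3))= 6 / 55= 0.11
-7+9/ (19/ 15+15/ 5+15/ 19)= -7522/ 1441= -5.22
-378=-378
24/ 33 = 8/ 11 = 0.73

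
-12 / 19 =-0.63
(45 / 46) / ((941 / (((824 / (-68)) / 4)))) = -4635 / 1471724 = -0.00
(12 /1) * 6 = 72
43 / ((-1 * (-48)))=43 / 48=0.90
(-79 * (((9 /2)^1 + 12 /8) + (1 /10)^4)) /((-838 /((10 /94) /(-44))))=-4740079 /3465968000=-0.00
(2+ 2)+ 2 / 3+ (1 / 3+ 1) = 6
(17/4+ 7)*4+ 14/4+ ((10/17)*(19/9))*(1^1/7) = 104267/2142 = 48.68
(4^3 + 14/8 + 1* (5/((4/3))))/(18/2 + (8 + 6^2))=139/106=1.31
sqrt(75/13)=2.40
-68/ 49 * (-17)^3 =334084/ 49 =6818.04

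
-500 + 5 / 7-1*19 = -3628 / 7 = -518.29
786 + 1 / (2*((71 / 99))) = 111711 / 142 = 786.70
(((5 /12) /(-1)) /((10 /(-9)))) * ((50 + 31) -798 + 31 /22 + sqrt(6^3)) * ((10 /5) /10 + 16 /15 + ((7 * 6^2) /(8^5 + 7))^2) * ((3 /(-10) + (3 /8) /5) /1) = 64265332900041 /840263600000 -12246458661 * sqrt(6) /19096900000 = 74.91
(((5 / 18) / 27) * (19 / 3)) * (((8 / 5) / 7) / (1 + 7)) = 19 / 10206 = 0.00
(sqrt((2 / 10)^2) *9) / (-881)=-0.00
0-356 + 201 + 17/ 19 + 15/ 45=-8765/ 57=-153.77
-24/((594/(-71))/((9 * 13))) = 3692/11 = 335.64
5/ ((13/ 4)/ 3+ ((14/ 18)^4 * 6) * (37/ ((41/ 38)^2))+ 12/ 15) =367634700/ 5269700857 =0.07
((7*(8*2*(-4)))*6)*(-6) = 16128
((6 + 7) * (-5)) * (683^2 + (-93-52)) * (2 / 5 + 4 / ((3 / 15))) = -618372144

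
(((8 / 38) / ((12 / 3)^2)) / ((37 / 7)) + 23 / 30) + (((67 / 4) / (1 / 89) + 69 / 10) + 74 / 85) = 268770176 / 179265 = 1499.29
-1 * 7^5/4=-16807/4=-4201.75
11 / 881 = 0.01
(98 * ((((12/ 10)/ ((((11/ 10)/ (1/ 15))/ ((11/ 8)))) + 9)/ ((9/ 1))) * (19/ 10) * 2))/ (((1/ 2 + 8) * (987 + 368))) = 169442/ 5182875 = 0.03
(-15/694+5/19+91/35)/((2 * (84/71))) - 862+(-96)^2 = 92544210313/11076240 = 8355.20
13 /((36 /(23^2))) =6877 /36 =191.03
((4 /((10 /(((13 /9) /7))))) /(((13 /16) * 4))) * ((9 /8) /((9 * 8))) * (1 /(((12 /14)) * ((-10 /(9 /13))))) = -1 /31200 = -0.00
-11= -11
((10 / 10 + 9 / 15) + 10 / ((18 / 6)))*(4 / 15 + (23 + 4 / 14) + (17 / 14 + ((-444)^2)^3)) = 8503951986273143651 / 225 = 37795342161213971.78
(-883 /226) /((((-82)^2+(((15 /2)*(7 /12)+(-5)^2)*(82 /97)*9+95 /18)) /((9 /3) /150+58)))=-2236261959 /68588381225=-0.03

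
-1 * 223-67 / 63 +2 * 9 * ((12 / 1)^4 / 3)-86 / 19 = 148652330 / 1197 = 124187.41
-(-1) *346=346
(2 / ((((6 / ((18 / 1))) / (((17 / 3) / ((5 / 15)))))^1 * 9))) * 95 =3230 / 3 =1076.67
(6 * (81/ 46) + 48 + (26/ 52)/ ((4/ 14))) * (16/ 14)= 11098/ 161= 68.93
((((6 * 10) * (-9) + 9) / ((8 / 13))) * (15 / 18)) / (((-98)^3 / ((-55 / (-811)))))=632775 / 12212907392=0.00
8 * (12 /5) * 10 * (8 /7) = 1536 /7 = 219.43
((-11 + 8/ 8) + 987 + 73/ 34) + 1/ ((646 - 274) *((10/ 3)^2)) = 206404251/ 210800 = 979.15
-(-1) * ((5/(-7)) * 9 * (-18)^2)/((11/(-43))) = 626940/77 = 8142.08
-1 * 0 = 0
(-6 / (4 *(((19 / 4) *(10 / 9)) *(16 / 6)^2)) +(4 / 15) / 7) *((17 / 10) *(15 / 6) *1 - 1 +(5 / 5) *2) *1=-239 / 24320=-0.01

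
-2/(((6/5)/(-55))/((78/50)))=143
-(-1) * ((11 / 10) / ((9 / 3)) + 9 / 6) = 28 / 15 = 1.87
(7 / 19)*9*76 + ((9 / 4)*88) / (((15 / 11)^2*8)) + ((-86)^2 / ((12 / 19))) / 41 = 6776413 / 12300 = 550.93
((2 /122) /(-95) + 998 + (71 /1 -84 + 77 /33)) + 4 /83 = 1424746861 /1442955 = 987.38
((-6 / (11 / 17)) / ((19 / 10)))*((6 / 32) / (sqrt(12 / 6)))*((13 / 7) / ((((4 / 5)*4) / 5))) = -248625*sqrt(2) / 187264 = -1.88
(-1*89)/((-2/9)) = 801/2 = 400.50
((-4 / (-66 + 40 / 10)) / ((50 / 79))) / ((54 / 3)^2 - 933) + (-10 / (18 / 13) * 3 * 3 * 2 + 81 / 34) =-2047902211 / 16047150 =-127.62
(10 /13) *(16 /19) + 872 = 215544 /247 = 872.65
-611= -611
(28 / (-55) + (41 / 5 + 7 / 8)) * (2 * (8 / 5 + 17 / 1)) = 350517 / 1100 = 318.65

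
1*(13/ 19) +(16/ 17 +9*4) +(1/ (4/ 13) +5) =59271/ 1292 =45.88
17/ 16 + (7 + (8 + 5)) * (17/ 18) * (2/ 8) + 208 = 30785/ 144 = 213.78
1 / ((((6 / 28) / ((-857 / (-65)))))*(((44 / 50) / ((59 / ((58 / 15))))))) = 8848525 / 8294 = 1066.86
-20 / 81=-0.25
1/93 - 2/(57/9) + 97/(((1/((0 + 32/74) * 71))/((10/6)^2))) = 1622517371/196137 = 8272.37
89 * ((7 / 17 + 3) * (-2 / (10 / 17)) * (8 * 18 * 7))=-5203296 / 5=-1040659.20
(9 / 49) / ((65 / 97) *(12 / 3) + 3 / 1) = 0.03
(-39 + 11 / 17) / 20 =-163 / 85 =-1.92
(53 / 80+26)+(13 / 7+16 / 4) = 18211 / 560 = 32.52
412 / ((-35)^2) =412 / 1225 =0.34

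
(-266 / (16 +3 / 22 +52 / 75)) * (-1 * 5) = 79.03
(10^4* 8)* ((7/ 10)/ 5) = 11200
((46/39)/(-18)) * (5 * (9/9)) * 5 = -575/351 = -1.64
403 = 403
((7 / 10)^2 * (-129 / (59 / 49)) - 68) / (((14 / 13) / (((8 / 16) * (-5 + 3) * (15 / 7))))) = 27726231 / 115640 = 239.76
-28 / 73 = -0.38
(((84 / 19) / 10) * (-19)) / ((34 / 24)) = -504 / 85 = -5.93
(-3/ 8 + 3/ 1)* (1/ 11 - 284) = -65583/ 88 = -745.26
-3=-3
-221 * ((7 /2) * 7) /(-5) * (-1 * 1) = -10829 /10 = -1082.90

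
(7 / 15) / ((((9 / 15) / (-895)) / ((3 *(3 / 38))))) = -6265 / 38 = -164.87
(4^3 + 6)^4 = 24010000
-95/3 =-31.67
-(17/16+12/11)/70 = -0.03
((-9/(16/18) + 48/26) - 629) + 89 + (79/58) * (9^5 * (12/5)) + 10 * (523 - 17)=2978916259/15080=197540.87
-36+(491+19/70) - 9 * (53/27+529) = -907913/210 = -4323.40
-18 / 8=-9 / 4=-2.25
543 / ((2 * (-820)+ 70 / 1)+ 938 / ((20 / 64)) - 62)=2715 / 6848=0.40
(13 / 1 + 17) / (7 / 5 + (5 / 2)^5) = 1600 / 5283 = 0.30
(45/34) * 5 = 225/34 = 6.62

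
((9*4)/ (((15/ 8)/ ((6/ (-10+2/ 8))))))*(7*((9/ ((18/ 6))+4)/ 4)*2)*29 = -545664/ 65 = -8394.83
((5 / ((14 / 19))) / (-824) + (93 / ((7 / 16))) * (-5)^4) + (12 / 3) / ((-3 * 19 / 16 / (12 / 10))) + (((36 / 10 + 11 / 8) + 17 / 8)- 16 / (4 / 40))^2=856100907271 / 5479600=156234.20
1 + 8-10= -1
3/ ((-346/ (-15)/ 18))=405/ 173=2.34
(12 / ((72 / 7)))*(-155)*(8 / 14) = -310 / 3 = -103.33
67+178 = 245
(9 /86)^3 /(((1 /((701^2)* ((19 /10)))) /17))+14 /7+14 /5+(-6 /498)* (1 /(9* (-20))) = 86457220034413 /4751338320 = 18196.39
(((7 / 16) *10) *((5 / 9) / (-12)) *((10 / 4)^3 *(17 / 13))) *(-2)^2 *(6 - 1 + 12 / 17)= -2121875 / 22464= -94.46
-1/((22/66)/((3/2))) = -9/2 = -4.50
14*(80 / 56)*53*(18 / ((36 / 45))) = 23850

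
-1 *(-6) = 6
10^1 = 10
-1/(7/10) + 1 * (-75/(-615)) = -375/287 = -1.31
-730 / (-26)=365 / 13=28.08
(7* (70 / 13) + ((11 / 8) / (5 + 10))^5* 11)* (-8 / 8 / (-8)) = 12192791030293 / 2587852800000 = 4.71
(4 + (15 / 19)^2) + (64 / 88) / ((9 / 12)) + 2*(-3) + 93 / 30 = 320813 / 119130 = 2.69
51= 51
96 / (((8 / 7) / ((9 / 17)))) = 756 / 17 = 44.47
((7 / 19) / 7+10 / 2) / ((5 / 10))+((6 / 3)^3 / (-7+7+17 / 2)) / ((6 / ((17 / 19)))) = 584 / 57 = 10.25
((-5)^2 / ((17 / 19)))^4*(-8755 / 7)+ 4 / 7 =-762319208.58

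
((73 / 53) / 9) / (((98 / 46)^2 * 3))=38617 / 3435831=0.01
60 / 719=0.08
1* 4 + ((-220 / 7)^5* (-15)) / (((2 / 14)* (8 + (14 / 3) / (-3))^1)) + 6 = 34787016696290 / 69629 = 499605289.41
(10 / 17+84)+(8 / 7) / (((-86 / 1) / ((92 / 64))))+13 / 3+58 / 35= 27803611 / 307020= 90.56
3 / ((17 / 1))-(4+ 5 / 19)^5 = -59267906520 / 42093683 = -1408.00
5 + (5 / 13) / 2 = 5.19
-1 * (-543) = 543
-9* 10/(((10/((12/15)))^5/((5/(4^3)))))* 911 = -8199/390625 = -0.02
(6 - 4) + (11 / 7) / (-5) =1.69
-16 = -16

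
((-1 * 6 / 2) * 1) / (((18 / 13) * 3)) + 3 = 41 / 18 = 2.28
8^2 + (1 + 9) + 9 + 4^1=87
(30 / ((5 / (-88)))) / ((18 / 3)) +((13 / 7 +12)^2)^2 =88317993 / 2401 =36783.84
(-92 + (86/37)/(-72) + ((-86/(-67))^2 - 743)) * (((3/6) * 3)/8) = -4983097135/31889856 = -156.26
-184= -184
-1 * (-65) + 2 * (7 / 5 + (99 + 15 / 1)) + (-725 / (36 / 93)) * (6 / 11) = -725.79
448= 448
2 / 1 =2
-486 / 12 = -81 / 2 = -40.50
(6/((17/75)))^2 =700.69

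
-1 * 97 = -97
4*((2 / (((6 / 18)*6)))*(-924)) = -3696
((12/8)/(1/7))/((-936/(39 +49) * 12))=-77/936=-0.08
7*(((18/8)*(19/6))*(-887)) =-353913/8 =-44239.12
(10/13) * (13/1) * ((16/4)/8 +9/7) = 125/7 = 17.86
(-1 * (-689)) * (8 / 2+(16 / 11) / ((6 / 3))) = 35828 / 11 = 3257.09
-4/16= -1/4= -0.25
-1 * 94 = -94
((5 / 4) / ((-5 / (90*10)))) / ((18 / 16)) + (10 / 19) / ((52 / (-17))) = -98885 / 494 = -200.17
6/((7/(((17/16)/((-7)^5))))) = -51/941192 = -0.00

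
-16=-16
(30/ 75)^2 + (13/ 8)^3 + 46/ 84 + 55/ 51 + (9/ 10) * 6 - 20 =-12982133/ 1523200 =-8.52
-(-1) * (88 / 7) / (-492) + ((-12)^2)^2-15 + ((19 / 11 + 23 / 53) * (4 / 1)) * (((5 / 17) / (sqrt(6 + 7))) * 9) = 226800 * sqrt(13) / 128843 + 17840759 / 861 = 20727.32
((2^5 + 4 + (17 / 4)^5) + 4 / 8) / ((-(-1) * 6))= 1457233 / 6144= 237.18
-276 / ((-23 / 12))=144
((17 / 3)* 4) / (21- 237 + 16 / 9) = -51 / 482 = -0.11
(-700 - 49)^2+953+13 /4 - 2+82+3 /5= 11240757 /20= 562037.85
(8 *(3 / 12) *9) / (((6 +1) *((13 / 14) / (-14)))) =-504 / 13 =-38.77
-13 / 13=-1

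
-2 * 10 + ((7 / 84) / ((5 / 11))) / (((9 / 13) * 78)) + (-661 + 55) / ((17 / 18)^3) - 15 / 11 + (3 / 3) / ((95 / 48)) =-2462595612061 / 3326887080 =-740.21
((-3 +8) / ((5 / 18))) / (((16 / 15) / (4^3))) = 1080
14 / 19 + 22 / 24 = 377 / 228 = 1.65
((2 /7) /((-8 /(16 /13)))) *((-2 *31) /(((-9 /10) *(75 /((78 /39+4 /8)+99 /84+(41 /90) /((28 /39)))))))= -0.17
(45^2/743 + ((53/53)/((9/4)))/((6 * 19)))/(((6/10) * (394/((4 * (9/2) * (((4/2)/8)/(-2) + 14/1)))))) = 192457535/66745176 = 2.88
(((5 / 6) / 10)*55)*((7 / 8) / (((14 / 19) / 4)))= 1045 / 48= 21.77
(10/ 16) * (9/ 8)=45/ 64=0.70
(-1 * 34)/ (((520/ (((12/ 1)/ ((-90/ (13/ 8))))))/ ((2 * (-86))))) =-731/ 300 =-2.44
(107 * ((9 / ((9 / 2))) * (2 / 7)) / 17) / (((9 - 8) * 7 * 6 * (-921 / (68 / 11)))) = -856 / 1489257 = -0.00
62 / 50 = 1.24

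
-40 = -40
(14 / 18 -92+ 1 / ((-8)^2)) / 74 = -52535 / 42624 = -1.23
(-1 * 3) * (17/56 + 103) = -17355/56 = -309.91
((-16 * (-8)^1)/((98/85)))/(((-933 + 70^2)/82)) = 446080/194383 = 2.29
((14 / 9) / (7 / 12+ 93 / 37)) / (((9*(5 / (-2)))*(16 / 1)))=-259 / 185625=-0.00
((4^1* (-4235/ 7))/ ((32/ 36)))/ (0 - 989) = 2.75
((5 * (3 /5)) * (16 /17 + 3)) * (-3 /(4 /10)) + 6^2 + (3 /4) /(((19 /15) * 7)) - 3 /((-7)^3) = -23302533 /443156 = -52.58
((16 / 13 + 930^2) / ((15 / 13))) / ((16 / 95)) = 53407651 / 12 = 4450637.58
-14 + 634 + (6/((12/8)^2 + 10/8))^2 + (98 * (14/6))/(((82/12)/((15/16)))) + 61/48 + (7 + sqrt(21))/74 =sqrt(21)/74 + 2339442029/3567984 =655.74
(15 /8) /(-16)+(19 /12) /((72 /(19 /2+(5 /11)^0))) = 0.11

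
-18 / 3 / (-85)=6 / 85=0.07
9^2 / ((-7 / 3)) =-243 / 7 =-34.71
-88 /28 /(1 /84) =-264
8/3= 2.67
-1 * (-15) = 15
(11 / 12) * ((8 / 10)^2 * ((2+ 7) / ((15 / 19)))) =836 / 125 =6.69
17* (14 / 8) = 119 / 4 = 29.75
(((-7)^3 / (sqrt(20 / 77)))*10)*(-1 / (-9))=-343*sqrt(385) / 9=-747.79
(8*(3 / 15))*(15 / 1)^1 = 24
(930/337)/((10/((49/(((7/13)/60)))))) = 507780/337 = 1506.77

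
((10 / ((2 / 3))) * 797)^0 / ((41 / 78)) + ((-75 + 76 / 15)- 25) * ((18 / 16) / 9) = -6128 / 615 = -9.96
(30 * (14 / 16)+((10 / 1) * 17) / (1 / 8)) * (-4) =-5545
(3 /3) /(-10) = -1 /10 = -0.10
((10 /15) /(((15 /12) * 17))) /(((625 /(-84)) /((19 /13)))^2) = 6792576 /5611328125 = 0.00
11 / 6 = 1.83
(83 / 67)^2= 6889 / 4489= 1.53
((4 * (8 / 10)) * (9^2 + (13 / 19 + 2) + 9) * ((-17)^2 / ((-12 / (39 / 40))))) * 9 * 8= -238178772 / 475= -501428.99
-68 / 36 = -17 / 9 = -1.89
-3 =-3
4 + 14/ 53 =4.26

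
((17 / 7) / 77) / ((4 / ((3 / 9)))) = 17 / 6468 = 0.00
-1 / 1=-1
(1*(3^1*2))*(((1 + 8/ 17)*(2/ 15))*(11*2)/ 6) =220/ 51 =4.31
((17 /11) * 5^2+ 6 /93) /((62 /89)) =1174533 /21142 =55.55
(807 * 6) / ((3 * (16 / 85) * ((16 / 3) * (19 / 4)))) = 205785 / 608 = 338.46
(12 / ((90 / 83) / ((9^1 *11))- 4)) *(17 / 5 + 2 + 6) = -104082 / 3035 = -34.29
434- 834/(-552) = 40067/92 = 435.51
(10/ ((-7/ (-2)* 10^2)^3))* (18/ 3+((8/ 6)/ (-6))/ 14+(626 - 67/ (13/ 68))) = 0.00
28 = 28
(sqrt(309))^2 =309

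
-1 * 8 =-8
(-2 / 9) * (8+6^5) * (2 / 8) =-3892 / 9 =-432.44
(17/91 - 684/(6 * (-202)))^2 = 47665216/84474481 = 0.56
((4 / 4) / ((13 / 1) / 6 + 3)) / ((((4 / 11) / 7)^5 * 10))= 8120352471 / 158720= 51161.49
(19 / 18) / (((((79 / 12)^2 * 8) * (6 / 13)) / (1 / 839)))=0.00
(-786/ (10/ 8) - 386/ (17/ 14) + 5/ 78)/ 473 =-6276079/ 3135990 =-2.00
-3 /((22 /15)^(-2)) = -6.45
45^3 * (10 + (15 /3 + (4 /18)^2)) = 1371375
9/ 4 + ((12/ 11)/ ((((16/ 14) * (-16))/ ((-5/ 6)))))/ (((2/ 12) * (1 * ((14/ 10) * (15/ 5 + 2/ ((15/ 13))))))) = 57357/ 24992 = 2.30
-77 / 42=-11 / 6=-1.83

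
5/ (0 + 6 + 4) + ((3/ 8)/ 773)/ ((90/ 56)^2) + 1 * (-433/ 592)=-71425159/ 308890800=-0.23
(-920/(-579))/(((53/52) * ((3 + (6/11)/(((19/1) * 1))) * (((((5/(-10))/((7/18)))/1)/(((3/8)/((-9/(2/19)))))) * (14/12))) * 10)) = 26312/174823839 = 0.00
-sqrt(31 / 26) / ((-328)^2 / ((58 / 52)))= -29*sqrt(806) / 72726784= -0.00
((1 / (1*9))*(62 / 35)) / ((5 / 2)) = 124 / 1575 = 0.08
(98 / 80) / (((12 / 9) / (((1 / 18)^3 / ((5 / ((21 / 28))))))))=49 / 2073600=0.00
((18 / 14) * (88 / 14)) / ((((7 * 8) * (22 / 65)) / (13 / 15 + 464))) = 271947 / 1372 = 198.21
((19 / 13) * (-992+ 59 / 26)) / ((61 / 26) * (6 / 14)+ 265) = -3422489 / 629369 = -5.44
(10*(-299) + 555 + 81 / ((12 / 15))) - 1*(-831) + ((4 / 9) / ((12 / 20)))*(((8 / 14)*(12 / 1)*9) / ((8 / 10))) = -40477 / 28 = -1445.61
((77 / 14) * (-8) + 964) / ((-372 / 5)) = -1150 / 93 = -12.37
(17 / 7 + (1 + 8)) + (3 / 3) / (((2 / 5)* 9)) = 1475 / 126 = 11.71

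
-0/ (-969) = 0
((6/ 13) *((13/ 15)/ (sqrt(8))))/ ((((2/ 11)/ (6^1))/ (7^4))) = 79233 *sqrt(2)/ 10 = 11205.24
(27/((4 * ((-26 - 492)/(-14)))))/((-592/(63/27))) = -63/87616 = -0.00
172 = 172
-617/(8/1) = -617/8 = -77.12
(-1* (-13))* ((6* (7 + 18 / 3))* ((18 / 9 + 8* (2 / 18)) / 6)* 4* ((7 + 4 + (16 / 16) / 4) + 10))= 373490 / 9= 41498.89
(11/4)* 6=33/2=16.50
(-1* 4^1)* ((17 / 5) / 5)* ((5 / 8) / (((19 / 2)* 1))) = -17 / 95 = -0.18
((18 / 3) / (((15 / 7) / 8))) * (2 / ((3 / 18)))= 1344 / 5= 268.80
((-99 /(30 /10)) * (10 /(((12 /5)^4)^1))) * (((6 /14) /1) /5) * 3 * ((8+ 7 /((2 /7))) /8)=-446875 /43008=-10.39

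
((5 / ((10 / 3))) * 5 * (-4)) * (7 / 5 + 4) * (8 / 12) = -108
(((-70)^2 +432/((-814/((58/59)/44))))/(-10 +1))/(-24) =161787196/7131861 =22.69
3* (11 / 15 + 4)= 71 / 5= 14.20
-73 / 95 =-0.77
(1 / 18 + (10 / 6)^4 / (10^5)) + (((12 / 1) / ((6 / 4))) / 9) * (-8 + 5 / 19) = -1679741 / 246240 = -6.82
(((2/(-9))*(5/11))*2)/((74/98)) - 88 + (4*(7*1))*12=907444/3663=247.73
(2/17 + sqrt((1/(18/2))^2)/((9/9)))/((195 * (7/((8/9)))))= 8/53703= 0.00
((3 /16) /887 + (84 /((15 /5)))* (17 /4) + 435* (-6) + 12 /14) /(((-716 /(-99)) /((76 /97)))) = -465323155011 /1724909872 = -269.77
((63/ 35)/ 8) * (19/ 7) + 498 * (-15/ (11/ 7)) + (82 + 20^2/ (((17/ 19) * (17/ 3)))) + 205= -3905074751/ 890120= -4387.13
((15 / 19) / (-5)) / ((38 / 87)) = -261 / 722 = -0.36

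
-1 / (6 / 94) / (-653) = 0.02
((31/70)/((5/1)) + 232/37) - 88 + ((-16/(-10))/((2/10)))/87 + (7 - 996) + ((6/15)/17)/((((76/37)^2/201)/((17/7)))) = -1737229027829/1626882600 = -1067.83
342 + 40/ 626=107066/ 313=342.06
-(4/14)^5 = -32/16807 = -0.00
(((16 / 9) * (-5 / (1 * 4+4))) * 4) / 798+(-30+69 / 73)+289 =68141356 / 262143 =259.94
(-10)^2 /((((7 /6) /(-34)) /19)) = -387600 /7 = -55371.43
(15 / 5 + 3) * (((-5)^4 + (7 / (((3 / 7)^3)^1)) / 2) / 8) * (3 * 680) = 3072835 / 3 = 1024278.33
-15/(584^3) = -15/199176704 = -0.00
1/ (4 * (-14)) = -1/ 56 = -0.02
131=131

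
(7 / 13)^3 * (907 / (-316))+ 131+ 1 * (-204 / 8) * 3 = 37525633 / 694252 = 54.05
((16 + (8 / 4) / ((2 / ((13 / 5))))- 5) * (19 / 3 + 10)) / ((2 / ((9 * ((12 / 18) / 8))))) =833 / 10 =83.30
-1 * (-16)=16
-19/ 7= -2.71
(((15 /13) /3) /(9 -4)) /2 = 1 /26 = 0.04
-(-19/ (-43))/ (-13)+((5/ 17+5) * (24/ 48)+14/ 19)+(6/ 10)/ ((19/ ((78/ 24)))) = 12713097/ 3611140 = 3.52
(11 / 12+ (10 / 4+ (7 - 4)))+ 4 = 125 / 12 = 10.42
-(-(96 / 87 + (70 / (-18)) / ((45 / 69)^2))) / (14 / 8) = -377708 / 82215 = -4.59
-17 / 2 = -8.50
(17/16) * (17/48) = 289/768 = 0.38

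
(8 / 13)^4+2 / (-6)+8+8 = 1354655 / 85683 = 15.81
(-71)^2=5041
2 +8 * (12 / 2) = 50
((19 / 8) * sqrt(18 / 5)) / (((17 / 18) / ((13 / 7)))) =6669 * sqrt(10) / 2380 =8.86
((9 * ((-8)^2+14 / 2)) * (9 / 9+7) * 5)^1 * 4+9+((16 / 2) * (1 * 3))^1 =102273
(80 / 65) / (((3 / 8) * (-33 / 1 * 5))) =-128 / 6435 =-0.02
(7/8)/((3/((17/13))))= 119/312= 0.38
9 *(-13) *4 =-468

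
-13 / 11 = -1.18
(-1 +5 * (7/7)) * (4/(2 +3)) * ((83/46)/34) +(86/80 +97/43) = 2354247/672520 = 3.50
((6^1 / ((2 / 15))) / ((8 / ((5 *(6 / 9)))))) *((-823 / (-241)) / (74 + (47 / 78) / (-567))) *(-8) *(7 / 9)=-4246433100 / 788715157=-5.38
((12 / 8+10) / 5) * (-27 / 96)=-0.65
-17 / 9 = -1.89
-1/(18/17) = -17/18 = -0.94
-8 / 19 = -0.42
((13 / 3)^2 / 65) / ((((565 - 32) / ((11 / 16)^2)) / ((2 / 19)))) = 121 / 4487040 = 0.00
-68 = -68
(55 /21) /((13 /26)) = 110 /21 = 5.24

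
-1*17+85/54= -833/54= -15.43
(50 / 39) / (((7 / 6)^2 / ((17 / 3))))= 3400 / 637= 5.34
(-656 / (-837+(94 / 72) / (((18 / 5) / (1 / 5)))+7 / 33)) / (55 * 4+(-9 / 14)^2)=916489728 / 257655386507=0.00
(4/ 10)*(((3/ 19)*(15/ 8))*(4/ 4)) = 0.12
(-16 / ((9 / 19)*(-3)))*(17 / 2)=2584 / 27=95.70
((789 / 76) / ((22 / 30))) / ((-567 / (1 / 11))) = -1315 / 579348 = -0.00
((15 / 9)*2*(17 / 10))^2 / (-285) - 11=-28504 / 2565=-11.11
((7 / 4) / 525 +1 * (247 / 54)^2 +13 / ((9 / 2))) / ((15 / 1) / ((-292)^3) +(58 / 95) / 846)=9649543182148928 / 292172174685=33026.91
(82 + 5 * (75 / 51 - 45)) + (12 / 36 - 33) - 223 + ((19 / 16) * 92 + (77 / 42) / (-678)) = -9753293 / 34578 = -282.07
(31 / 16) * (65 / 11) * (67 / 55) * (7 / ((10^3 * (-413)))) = -27001 / 114224000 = -0.00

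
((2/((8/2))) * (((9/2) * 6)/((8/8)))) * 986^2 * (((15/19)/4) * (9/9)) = 98434845/38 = 2590390.66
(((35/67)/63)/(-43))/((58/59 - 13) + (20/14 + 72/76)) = 39235/1961606637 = 0.00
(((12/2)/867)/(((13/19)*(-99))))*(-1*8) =304/371943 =0.00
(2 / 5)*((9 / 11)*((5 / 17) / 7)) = 18 / 1309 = 0.01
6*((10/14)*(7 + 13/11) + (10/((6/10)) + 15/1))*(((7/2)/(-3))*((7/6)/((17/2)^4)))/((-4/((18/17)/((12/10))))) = 606550/46855281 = 0.01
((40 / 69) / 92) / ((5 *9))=0.00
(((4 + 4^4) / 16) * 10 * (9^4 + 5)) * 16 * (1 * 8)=136572800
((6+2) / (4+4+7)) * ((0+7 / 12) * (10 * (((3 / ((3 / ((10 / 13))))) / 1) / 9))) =280 / 1053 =0.27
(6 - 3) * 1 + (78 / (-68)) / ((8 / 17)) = 9 / 16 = 0.56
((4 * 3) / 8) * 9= 27 / 2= 13.50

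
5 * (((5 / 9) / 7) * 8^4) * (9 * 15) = 1536000 / 7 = 219428.57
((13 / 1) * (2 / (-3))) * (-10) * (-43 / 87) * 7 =-78260 / 261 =-299.85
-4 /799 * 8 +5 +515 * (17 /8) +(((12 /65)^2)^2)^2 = 2239100852045407453957 /2036777643996875000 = 1099.33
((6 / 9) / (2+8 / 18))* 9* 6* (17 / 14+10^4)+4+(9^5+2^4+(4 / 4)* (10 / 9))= 143007980 / 693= 206360.72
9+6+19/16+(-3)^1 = 211/16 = 13.19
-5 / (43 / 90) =-450 / 43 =-10.47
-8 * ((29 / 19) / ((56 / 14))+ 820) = -124698 / 19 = -6563.05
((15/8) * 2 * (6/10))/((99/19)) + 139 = 6135/44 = 139.43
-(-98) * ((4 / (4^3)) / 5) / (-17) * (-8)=49 / 85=0.58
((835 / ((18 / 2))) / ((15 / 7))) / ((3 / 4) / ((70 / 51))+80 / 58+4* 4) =9492280 / 3930039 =2.42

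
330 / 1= 330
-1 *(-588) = 588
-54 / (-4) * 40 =540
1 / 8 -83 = -663 / 8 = -82.88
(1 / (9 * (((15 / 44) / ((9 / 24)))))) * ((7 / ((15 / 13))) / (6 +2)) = 1001 / 10800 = 0.09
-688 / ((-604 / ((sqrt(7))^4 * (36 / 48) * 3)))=18963 / 151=125.58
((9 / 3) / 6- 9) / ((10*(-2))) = 0.42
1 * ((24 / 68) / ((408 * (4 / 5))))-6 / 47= -27509 / 217328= -0.13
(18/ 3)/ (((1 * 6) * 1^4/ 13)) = 13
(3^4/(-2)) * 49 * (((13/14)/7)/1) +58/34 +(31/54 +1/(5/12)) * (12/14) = -5547671/21420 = -258.99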